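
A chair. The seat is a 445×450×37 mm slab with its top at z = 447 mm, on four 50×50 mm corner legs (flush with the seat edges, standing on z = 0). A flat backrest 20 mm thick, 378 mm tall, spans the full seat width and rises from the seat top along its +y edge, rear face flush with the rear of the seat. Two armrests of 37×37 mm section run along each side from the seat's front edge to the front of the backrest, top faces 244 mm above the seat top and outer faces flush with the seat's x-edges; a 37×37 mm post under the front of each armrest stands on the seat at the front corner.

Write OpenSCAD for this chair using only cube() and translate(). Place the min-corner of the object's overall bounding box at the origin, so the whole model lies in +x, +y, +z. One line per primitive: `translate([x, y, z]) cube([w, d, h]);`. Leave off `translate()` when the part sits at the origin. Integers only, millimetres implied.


translate([0, 0, 410]) cube([445, 450, 37]);
cube([50, 50, 410]);
translate([395, 0, 0]) cube([50, 50, 410]);
translate([0, 400, 0]) cube([50, 50, 410]);
translate([395, 400, 0]) cube([50, 50, 410]);
translate([0, 430, 447]) cube([445, 20, 378]);
translate([0, 0, 654]) cube([37, 430, 37]);
translate([408, 0, 654]) cube([37, 430, 37]);
translate([0, 0, 447]) cube([37, 37, 207]);
translate([408, 0, 447]) cube([37, 37, 207]);


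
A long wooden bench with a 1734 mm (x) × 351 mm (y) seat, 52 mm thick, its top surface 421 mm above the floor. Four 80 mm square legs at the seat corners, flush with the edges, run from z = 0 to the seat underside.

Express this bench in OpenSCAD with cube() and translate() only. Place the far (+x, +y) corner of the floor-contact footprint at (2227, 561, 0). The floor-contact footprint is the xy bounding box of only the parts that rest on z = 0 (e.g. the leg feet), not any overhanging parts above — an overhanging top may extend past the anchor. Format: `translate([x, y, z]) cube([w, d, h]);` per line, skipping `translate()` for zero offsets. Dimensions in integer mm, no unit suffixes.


// leg_h = 421 − 52 = 369
translate([493, 210, 369]) cube([1734, 351, 52]);
translate([493, 210, 0]) cube([80, 80, 369]);
translate([493, 481, 0]) cube([80, 80, 369]);
translate([2147, 210, 0]) cube([80, 80, 369]);
translate([2147, 481, 0]) cube([80, 80, 369]);


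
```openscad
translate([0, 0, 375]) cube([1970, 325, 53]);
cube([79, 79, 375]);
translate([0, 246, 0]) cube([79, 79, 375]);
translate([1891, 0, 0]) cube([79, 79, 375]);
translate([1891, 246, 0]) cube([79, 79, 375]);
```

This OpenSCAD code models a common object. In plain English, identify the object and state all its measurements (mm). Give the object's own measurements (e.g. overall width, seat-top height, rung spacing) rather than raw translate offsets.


A bench: a 1970×325 mm seat slab, 53 mm thick, top at z = 428 mm, on four 79×79 mm square legs flush with the seat corners and standing on z = 0.


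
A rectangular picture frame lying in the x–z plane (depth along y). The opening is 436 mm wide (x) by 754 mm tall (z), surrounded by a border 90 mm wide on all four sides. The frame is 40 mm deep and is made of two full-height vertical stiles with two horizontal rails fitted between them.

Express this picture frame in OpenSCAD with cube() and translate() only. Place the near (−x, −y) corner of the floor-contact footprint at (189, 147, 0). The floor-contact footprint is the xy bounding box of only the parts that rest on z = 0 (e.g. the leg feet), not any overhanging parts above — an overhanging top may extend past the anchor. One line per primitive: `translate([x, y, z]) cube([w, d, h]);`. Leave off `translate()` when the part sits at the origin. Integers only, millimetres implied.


translate([189, 147, 0]) cube([90, 40, 934]);
translate([715, 147, 0]) cube([90, 40, 934]);
translate([279, 147, 0]) cube([436, 40, 90]);
translate([279, 147, 844]) cube([436, 40, 90]);


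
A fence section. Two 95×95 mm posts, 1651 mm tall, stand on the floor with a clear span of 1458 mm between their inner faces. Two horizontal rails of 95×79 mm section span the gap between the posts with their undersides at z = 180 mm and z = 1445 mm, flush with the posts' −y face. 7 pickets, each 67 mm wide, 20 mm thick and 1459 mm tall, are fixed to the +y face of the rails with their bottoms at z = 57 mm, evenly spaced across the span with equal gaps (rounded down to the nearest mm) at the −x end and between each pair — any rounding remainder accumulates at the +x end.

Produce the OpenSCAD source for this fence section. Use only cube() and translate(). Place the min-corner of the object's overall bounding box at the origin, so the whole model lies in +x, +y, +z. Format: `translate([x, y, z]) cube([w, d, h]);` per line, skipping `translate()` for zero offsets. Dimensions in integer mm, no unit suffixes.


cube([95, 95, 1651]);
translate([1553, 0, 0]) cube([95, 95, 1651]);
translate([95, 0, 180]) cube([1458, 95, 79]);
translate([95, 0, 1445]) cube([1458, 95, 79]);
translate([218, 95, 57]) cube([67, 20, 1459]);
translate([408, 95, 57]) cube([67, 20, 1459]);
translate([598, 95, 57]) cube([67, 20, 1459]);
translate([788, 95, 57]) cube([67, 20, 1459]);
translate([978, 95, 57]) cube([67, 20, 1459]);
translate([1168, 95, 57]) cube([67, 20, 1459]);
translate([1358, 95, 57]) cube([67, 20, 1459]);


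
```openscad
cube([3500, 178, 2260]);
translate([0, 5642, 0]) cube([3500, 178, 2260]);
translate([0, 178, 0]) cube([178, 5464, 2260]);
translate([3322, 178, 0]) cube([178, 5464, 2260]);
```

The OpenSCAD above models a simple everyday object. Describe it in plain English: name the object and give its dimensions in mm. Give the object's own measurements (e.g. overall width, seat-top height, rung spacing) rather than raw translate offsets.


The wall frame of a small rectangular building: four walls, each 2260 mm tall and 178 mm thick, enclosing a footprint 3500 mm (x) by 5820 mm (y) outside-to-outside, with no floor or roof. The front and back walls (the −y and +y sides) span the full width; the two side walls fit between them.


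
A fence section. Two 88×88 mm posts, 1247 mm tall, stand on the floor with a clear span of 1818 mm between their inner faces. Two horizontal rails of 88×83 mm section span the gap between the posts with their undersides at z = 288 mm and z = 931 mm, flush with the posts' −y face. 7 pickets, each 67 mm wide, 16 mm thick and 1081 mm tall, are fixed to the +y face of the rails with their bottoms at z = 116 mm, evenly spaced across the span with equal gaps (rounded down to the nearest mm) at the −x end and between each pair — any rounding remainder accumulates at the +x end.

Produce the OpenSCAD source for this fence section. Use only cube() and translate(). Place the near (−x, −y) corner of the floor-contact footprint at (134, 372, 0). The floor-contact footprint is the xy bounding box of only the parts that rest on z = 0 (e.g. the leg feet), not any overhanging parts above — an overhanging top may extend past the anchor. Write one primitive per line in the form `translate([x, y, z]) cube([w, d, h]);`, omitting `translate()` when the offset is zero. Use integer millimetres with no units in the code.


translate([134, 372, 0]) cube([88, 88, 1247]);
translate([2040, 372, 0]) cube([88, 88, 1247]);
translate([222, 372, 288]) cube([1818, 88, 83]);
translate([222, 372, 931]) cube([1818, 88, 83]);
translate([390, 460, 116]) cube([67, 16, 1081]);
translate([625, 460, 116]) cube([67, 16, 1081]);
translate([860, 460, 116]) cube([67, 16, 1081]);
translate([1095, 460, 116]) cube([67, 16, 1081]);
translate([1330, 460, 116]) cube([67, 16, 1081]);
translate([1565, 460, 116]) cube([67, 16, 1081]);
translate([1800, 460, 116]) cube([67, 16, 1081]);


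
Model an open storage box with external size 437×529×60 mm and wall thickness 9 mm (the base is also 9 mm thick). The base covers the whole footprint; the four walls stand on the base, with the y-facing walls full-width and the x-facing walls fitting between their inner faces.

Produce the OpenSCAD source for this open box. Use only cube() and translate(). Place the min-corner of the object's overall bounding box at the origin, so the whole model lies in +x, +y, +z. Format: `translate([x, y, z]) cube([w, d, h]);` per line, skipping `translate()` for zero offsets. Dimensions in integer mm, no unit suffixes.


cube([437, 529, 9]);
translate([0, 0, 9]) cube([437, 9, 51]);
translate([0, 520, 9]) cube([437, 9, 51]);
translate([0, 9, 9]) cube([9, 511, 51]);
translate([428, 9, 9]) cube([9, 511, 51]);


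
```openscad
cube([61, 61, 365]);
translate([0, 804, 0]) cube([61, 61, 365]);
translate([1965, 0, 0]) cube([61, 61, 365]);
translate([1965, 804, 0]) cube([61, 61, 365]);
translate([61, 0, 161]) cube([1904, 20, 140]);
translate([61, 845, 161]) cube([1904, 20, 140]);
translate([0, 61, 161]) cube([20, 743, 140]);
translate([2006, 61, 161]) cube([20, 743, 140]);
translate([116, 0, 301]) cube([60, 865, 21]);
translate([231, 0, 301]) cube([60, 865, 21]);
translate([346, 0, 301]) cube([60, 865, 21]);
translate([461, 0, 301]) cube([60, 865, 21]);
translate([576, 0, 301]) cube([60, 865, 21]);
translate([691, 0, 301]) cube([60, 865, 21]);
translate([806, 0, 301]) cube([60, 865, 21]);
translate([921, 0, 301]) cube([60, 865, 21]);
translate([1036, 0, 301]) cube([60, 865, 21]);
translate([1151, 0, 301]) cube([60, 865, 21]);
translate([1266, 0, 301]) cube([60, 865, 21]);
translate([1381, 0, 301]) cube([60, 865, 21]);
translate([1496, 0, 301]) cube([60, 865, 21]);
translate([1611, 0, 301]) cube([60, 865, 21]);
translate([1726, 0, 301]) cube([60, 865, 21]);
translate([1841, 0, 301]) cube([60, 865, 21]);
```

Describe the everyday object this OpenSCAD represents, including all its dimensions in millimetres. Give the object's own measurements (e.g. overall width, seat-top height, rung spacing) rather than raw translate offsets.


A bed frame 2026 mm long (x) by 865 mm wide (y). Four 61×61 mm corner posts, 365 mm tall, at the corners of the footprint. Four rails of 20 mm thickness and 140 mm height run between adjacent posts with their undersides at z = 161 mm, their outer faces flush with the outside of the frame (the two x-running rails run between the posts' inner faces; the two y-running rails run between the posts' inner faces). 16 slats, each 60 mm wide (x) and 21 mm thick, lie across the top of the two x-running rails, running the full 865 mm width of the frame in y; along x they sit between the end posts with a 55 mm gap after the −x posts and between neighbouring slats, leaving 64 mm before the +x posts.


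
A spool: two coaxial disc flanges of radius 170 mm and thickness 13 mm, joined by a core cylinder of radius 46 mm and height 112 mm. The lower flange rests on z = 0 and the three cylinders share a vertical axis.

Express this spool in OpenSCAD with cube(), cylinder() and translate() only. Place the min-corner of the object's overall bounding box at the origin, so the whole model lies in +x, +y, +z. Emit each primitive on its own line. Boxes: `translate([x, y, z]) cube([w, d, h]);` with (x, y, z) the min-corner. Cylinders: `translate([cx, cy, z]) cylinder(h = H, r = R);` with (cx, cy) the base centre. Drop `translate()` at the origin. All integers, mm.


translate([170, 170, 0]) cylinder(h = 13, r = 170);
translate([170, 170, 13]) cylinder(h = 112, r = 46);
translate([170, 170, 125]) cylinder(h = 13, r = 170);


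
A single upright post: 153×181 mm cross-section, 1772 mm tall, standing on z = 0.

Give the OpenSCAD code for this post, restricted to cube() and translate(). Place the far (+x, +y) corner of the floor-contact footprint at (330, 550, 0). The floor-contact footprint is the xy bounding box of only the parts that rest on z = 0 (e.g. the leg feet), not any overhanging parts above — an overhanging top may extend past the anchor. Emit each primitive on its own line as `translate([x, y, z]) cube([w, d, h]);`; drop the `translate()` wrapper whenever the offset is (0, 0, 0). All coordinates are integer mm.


translate([177, 369, 0]) cube([153, 181, 1772]);


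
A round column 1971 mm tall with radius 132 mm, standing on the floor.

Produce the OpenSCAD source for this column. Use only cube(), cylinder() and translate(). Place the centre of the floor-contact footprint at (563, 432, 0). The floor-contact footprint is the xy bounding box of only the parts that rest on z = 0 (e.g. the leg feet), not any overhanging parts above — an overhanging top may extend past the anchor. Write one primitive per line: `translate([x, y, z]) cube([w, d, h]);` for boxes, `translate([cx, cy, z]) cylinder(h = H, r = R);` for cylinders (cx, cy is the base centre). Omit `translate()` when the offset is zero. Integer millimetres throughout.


translate([563, 432, 0]) cylinder(h = 1971, r = 132);


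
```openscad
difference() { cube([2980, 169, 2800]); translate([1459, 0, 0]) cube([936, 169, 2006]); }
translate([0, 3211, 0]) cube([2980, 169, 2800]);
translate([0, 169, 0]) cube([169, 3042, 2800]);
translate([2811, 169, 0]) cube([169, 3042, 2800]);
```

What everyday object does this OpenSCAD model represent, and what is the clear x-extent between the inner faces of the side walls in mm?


A single room. The interior width is 2642 mm.

Four walls enclosing a rectangle with a door in the front wall — a room. Outside width 2980 minus two 169 mm walls gives 2642 mm.


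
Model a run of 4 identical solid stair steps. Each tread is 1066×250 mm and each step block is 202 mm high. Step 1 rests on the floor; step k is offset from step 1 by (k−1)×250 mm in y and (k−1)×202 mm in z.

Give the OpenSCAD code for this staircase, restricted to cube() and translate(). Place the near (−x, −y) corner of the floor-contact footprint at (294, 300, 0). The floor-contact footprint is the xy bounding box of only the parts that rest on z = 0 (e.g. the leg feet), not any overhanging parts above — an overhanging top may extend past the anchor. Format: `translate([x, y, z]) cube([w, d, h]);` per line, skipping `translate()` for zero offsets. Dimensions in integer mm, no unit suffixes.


translate([294, 300, 0]) cube([1066, 250, 202]);
translate([294, 550, 202]) cube([1066, 250, 202]);
translate([294, 800, 404]) cube([1066, 250, 202]);
translate([294, 1050, 606]) cube([1066, 250, 202]);


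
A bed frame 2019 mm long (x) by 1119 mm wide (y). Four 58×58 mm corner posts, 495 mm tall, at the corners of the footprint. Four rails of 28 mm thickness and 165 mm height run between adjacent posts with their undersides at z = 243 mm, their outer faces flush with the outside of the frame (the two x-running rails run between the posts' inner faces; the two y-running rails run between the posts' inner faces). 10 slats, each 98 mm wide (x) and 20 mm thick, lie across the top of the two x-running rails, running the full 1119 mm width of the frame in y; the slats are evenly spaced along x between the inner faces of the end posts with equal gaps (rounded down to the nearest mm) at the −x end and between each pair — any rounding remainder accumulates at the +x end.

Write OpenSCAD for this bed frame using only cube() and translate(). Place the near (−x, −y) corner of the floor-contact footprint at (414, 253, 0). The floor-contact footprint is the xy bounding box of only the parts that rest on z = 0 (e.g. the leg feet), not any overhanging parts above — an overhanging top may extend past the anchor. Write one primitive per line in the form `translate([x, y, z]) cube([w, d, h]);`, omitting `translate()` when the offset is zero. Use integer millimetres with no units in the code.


translate([414, 253, 0]) cube([58, 58, 495]);
translate([414, 1314, 0]) cube([58, 58, 495]);
translate([2375, 253, 0]) cube([58, 58, 495]);
translate([2375, 1314, 0]) cube([58, 58, 495]);
translate([472, 253, 243]) cube([1903, 28, 165]);
translate([472, 1344, 243]) cube([1903, 28, 165]);
translate([414, 311, 243]) cube([28, 1003, 165]);
translate([2405, 311, 243]) cube([28, 1003, 165]);
translate([555, 253, 408]) cube([98, 1119, 20]);
translate([736, 253, 408]) cube([98, 1119, 20]);
translate([917, 253, 408]) cube([98, 1119, 20]);
translate([1098, 253, 408]) cube([98, 1119, 20]);
translate([1279, 253, 408]) cube([98, 1119, 20]);
translate([1460, 253, 408]) cube([98, 1119, 20]);
translate([1641, 253, 408]) cube([98, 1119, 20]);
translate([1822, 253, 408]) cube([98, 1119, 20]);
translate([2003, 253, 408]) cube([98, 1119, 20]);
translate([2184, 253, 408]) cube([98, 1119, 20]);


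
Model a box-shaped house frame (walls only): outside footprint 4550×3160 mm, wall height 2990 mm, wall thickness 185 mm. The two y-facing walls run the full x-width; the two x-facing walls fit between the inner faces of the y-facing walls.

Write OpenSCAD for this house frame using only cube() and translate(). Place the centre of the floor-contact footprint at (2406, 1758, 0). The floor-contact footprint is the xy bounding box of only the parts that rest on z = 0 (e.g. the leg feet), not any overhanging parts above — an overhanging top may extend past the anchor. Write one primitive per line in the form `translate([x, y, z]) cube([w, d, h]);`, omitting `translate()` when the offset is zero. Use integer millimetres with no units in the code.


translate([131, 178, 0]) cube([4550, 185, 2990]);
translate([131, 3153, 0]) cube([4550, 185, 2990]);
translate([131, 363, 0]) cube([185, 2790, 2990]);
translate([4496, 363, 0]) cube([185, 2790, 2990]);


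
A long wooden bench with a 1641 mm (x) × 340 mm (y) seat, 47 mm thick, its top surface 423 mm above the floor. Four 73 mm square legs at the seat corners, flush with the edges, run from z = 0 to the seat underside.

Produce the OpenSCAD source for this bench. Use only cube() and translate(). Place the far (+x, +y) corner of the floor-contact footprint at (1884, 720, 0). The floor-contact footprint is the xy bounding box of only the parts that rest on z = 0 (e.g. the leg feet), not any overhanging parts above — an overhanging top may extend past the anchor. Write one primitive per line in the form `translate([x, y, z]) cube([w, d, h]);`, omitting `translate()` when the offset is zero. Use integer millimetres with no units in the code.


// leg_h = 423 − 47 = 376
translate([243, 380, 376]) cube([1641, 340, 47]);
translate([243, 380, 0]) cube([73, 73, 376]);
translate([243, 647, 0]) cube([73, 73, 376]);
translate([1811, 380, 0]) cube([73, 73, 376]);
translate([1811, 647, 0]) cube([73, 73, 376]);


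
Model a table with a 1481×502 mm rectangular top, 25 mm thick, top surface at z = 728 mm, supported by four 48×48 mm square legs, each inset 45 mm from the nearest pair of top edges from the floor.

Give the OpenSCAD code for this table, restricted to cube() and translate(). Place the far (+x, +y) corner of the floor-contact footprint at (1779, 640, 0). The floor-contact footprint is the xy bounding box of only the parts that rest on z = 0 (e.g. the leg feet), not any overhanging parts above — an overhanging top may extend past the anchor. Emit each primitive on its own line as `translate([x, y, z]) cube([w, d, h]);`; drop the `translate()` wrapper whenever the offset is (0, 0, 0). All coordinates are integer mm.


translate([343, 183, 703]) cube([1481, 502, 25]);
translate([388, 228, 0]) cube([48, 48, 703]);
translate([1731, 228, 0]) cube([48, 48, 703]);
translate([388, 592, 0]) cube([48, 48, 703]);
translate([1731, 592, 0]) cube([48, 48, 703]);


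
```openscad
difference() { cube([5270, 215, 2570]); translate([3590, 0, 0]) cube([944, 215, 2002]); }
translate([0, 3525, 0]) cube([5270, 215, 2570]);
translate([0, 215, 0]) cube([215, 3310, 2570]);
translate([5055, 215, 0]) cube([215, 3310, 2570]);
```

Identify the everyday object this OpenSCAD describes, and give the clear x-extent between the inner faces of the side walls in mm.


A single room. The interior width is 4840 mm.

Four walls enclosing a rectangle with a door in the front wall — a room. Outside width 5270 minus two 215 mm walls gives 4840 mm.


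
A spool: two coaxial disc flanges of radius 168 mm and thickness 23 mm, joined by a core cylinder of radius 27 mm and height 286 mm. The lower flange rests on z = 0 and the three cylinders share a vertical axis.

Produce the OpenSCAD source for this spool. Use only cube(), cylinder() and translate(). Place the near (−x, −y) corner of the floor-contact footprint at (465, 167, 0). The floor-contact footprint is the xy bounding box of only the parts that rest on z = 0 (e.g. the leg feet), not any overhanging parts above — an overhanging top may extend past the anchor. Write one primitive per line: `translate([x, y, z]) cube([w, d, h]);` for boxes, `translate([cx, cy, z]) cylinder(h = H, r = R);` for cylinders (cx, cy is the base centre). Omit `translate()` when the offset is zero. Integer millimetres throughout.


translate([633, 335, 0]) cylinder(h = 23, r = 168);
translate([633, 335, 23]) cylinder(h = 286, r = 27);
translate([633, 335, 309]) cylinder(h = 23, r = 168);


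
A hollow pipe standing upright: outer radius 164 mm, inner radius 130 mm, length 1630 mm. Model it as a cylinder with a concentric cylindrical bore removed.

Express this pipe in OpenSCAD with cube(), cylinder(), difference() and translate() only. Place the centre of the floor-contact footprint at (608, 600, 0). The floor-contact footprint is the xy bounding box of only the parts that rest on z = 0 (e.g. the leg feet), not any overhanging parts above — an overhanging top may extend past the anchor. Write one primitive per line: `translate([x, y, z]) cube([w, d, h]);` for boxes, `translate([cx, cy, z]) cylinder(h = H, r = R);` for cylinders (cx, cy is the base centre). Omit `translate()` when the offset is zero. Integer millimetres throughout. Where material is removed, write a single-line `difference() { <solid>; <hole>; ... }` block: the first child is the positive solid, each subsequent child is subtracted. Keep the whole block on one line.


difference() { translate([608, 600, 0]) cylinder(h = 1630, r = 164); translate([608, 600, 0]) cylinder(h = 1630, r = 130); }


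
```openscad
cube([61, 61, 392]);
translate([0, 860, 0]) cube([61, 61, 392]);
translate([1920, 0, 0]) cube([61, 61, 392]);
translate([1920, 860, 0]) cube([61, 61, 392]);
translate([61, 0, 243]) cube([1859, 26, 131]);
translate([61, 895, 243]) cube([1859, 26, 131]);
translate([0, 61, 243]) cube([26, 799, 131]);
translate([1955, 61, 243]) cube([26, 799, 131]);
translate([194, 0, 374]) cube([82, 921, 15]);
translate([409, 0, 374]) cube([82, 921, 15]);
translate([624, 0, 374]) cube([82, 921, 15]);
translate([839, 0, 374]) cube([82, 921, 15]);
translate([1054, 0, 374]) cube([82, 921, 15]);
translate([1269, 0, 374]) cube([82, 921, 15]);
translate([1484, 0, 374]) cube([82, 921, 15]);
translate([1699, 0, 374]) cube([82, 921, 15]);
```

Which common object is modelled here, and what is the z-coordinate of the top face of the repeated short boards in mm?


A bed frame. The slat-top height is 389 mm.

Four posts, four rails, and a row of slats — a bed frame. Slats sit on the rails at z = 243 + 131 = 374; with slat thickness 15, the top is 389 mm.


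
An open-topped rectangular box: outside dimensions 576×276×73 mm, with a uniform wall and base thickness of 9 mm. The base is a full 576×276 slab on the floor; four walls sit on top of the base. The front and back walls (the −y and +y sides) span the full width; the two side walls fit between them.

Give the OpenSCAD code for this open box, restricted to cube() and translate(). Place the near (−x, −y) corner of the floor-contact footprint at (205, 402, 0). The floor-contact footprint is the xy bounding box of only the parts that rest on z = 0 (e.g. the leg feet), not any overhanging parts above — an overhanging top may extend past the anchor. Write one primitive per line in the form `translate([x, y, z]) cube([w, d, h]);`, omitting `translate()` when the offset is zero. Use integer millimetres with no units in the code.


translate([205, 402, 0]) cube([576, 276, 9]);
translate([205, 402, 9]) cube([576, 9, 64]);
translate([205, 669, 9]) cube([576, 9, 64]);
translate([205, 411, 9]) cube([9, 258, 64]);
translate([772, 411, 9]) cube([9, 258, 64]);


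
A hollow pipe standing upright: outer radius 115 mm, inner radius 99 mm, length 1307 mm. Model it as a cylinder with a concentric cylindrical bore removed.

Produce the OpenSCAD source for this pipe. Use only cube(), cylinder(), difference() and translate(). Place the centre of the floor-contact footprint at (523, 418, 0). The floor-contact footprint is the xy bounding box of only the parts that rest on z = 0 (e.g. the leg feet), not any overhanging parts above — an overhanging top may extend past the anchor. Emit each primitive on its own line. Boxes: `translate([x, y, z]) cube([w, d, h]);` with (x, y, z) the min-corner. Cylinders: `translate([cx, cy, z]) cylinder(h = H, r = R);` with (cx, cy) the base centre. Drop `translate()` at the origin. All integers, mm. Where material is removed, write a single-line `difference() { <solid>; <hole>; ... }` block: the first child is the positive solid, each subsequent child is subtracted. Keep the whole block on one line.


difference() { translate([523, 418, 0]) cylinder(h = 1307, r = 115); translate([523, 418, 0]) cylinder(h = 1307, r = 99); }


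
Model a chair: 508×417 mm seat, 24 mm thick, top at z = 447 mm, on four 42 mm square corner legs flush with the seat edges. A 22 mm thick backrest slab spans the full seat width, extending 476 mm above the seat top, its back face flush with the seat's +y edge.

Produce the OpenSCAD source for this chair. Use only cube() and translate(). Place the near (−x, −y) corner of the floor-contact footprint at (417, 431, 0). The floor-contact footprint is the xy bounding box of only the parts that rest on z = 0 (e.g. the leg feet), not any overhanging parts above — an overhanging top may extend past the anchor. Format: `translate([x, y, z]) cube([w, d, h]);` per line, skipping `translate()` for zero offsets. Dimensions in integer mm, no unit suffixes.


translate([417, 431, 423]) cube([508, 417, 24]);
translate([417, 431, 0]) cube([42, 42, 423]);
translate([883, 431, 0]) cube([42, 42, 423]);
translate([417, 806, 0]) cube([42, 42, 423]);
translate([883, 806, 0]) cube([42, 42, 423]);
translate([417, 826, 447]) cube([508, 22, 476]);


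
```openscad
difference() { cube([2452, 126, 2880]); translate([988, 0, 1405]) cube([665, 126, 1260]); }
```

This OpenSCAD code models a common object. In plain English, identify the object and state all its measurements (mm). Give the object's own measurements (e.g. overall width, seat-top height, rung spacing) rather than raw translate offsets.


A wall 2452 mm long (x), 126 mm thick (y), 2880 mm tall, with a rectangular window opening cut through it. The opening is 665 mm wide and 1260 mm tall; its sill is at z = 1405 mm and its near (−x) edge is 988 mm from the wall's −x end. The opening passes through the full wall thickness.


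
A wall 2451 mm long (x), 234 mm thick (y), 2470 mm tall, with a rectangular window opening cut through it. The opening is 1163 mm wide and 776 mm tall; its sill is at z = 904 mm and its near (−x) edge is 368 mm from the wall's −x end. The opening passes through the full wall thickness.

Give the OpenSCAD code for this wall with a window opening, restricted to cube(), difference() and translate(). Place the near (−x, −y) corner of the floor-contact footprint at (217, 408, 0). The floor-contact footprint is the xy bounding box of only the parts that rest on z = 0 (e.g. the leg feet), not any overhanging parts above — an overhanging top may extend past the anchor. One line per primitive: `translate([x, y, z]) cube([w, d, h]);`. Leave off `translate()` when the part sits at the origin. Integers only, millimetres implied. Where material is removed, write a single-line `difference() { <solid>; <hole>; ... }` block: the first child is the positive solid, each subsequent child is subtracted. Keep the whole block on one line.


difference() { translate([217, 408, 0]) cube([2451, 234, 2470]); translate([585, 408, 904]) cube([1163, 234, 776]); }


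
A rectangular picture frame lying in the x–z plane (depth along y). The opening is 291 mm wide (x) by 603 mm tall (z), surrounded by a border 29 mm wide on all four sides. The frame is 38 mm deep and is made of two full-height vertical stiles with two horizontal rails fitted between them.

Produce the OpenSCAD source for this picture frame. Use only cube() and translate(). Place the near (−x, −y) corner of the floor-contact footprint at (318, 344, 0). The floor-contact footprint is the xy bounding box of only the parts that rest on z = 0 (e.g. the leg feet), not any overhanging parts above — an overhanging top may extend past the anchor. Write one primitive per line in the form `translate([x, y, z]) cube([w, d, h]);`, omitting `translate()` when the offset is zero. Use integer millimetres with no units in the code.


translate([318, 344, 0]) cube([29, 38, 661]);
translate([638, 344, 0]) cube([29, 38, 661]);
translate([347, 344, 0]) cube([291, 38, 29]);
translate([347, 344, 632]) cube([291, 38, 29]);


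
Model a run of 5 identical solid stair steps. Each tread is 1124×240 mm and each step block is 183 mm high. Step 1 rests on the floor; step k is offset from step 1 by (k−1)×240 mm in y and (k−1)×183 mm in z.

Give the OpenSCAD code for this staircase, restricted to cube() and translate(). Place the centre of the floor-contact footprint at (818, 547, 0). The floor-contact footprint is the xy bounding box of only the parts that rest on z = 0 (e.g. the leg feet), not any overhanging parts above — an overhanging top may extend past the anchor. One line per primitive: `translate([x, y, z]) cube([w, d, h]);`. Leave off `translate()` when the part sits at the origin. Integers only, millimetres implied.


translate([256, 427, 0]) cube([1124, 240, 183]);
translate([256, 667, 183]) cube([1124, 240, 183]);
translate([256, 907, 366]) cube([1124, 240, 183]);
translate([256, 1147, 549]) cube([1124, 240, 183]);
translate([256, 1387, 732]) cube([1124, 240, 183]);


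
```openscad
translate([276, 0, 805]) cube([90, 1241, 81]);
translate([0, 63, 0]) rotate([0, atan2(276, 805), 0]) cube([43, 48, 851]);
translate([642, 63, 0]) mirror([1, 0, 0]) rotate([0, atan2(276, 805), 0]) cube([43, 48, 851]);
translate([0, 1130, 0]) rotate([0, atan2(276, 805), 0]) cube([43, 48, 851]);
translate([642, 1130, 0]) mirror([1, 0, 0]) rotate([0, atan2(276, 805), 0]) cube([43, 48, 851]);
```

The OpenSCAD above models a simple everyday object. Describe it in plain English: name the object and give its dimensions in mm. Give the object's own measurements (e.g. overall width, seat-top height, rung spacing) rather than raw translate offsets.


A sawhorse. A 90×1241×81 mm beam (x, y, z) sits on two A-frame leg pairs. Each pair is two raked legs of 43×48 mm section (48 mm along y) splaying symmetrically in x. Each leg rises 805 mm vertically over 276 mm of horizontal reach and is 851 mm long along its own axis. Every leg's outer bottom edge rests on the floor and its outer top edge meets a bottom edge of the beam — the left legs (tilting toward +x) meet the beam's −x bottom edge, the right legs (their mirror images, tilting toward −x) meet its +x bottom edge — so the leg tops tuck under the beam, the beam's underside is 805 mm above the floor, and the feet are 642 mm apart outside-to-outside with the beam centred between them. The two leg pairs are set in 63 mm from either end of the beam.


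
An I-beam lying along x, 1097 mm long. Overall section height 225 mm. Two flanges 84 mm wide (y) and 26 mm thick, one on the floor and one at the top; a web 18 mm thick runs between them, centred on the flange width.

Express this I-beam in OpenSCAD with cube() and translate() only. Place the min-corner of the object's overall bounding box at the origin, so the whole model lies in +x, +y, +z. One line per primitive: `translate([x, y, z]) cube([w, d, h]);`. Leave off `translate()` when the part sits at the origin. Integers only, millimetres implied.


cube([1097, 84, 26]);
translate([0, 33, 26]) cube([1097, 18, 173]);
translate([0, 0, 199]) cube([1097, 84, 26]);


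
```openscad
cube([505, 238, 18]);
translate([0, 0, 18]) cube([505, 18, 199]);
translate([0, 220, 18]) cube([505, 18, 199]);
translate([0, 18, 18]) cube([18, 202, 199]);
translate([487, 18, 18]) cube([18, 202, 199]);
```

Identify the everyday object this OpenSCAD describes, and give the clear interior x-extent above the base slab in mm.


An open box. The internal width is 469 mm.

A 505×238 base slab with four walls standing on it — an open box. The base is 505 mm wide and the walls are 18 mm thick, so the internal width is 505 − 2 × 18 = 469 mm.


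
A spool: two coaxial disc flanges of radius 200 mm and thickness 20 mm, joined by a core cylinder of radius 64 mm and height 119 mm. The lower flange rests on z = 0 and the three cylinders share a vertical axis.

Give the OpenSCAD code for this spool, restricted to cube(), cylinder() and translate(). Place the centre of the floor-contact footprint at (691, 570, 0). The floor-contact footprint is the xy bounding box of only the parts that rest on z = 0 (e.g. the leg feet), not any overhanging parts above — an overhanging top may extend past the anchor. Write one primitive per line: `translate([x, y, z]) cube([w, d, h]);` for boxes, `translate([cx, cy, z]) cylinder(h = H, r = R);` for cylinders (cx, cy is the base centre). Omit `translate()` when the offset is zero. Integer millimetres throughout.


translate([691, 570, 0]) cylinder(h = 20, r = 200);
translate([691, 570, 20]) cylinder(h = 119, r = 64);
translate([691, 570, 139]) cylinder(h = 20, r = 200);


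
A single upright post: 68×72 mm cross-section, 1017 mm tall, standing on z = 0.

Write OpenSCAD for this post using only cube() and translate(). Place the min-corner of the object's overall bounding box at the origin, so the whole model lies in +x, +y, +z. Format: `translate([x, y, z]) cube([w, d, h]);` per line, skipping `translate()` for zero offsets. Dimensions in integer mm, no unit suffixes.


cube([68, 72, 1017]);


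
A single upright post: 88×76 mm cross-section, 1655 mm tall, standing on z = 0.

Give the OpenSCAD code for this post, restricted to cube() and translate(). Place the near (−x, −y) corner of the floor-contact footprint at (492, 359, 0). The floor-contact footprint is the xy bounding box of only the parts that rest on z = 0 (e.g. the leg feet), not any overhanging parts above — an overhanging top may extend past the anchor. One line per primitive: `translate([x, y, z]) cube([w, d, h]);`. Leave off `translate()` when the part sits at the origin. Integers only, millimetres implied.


translate([492, 359, 0]) cube([88, 76, 1655]);


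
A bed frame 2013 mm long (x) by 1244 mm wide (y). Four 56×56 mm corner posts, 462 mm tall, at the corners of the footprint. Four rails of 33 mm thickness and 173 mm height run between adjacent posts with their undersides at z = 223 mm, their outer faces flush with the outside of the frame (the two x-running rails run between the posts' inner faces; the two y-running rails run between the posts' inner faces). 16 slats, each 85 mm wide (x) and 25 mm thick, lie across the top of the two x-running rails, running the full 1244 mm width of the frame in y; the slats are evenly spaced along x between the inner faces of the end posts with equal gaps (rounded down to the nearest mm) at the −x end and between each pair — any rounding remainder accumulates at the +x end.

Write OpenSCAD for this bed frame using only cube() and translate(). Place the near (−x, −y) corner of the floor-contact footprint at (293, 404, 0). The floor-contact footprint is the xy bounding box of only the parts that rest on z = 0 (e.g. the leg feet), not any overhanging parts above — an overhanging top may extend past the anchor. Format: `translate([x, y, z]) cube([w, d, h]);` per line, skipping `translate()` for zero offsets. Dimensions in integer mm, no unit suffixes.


translate([293, 404, 0]) cube([56, 56, 462]);
translate([293, 1592, 0]) cube([56, 56, 462]);
translate([2250, 404, 0]) cube([56, 56, 462]);
translate([2250, 1592, 0]) cube([56, 56, 462]);
translate([349, 404, 223]) cube([1901, 33, 173]);
translate([349, 1615, 223]) cube([1901, 33, 173]);
translate([293, 460, 223]) cube([33, 1132, 173]);
translate([2273, 460, 223]) cube([33, 1132, 173]);
translate([380, 404, 396]) cube([85, 1244, 25]);
translate([496, 404, 396]) cube([85, 1244, 25]);
translate([612, 404, 396]) cube([85, 1244, 25]);
translate([728, 404, 396]) cube([85, 1244, 25]);
translate([844, 404, 396]) cube([85, 1244, 25]);
translate([960, 404, 396]) cube([85, 1244, 25]);
translate([1076, 404, 396]) cube([85, 1244, 25]);
translate([1192, 404, 396]) cube([85, 1244, 25]);
translate([1308, 404, 396]) cube([85, 1244, 25]);
translate([1424, 404, 396]) cube([85, 1244, 25]);
translate([1540, 404, 396]) cube([85, 1244, 25]);
translate([1656, 404, 396]) cube([85, 1244, 25]);
translate([1772, 404, 396]) cube([85, 1244, 25]);
translate([1888, 404, 396]) cube([85, 1244, 25]);
translate([2004, 404, 396]) cube([85, 1244, 25]);
translate([2120, 404, 396]) cube([85, 1244, 25]);


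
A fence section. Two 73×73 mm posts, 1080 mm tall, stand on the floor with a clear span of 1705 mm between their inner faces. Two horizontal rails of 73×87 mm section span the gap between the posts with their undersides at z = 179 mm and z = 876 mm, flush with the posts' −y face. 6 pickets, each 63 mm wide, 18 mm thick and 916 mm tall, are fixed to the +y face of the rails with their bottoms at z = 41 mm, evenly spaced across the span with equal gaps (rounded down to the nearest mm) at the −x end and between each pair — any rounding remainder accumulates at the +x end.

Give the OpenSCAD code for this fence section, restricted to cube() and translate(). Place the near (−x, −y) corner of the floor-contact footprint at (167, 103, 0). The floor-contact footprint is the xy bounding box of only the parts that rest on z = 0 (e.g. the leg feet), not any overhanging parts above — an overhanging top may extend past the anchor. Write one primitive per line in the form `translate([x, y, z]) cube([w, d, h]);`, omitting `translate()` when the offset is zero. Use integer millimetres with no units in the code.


translate([167, 103, 0]) cube([73, 73, 1080]);
translate([1945, 103, 0]) cube([73, 73, 1080]);
translate([240, 103, 179]) cube([1705, 73, 87]);
translate([240, 103, 876]) cube([1705, 73, 87]);
translate([429, 176, 41]) cube([63, 18, 916]);
translate([681, 176, 41]) cube([63, 18, 916]);
translate([933, 176, 41]) cube([63, 18, 916]);
translate([1185, 176, 41]) cube([63, 18, 916]);
translate([1437, 176, 41]) cube([63, 18, 916]);
translate([1689, 176, 41]) cube([63, 18, 916]);


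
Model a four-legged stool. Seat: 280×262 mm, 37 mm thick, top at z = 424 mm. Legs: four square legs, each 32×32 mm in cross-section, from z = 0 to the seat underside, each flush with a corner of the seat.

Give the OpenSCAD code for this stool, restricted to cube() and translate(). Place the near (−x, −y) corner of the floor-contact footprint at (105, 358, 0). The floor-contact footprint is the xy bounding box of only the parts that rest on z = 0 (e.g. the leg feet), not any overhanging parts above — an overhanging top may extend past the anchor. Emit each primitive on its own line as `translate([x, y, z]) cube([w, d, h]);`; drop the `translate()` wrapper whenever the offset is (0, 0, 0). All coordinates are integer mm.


// leg_h = 424 - 37 = 387
translate([105, 358, 387]) cube([280, 262, 37]);
translate([105, 358, 0]) cube([32, 32, 387]);
translate([353, 358, 0]) cube([32, 32, 387]);
translate([105, 588, 0]) cube([32, 32, 387]);
translate([353, 588, 0]) cube([32, 32, 387]);


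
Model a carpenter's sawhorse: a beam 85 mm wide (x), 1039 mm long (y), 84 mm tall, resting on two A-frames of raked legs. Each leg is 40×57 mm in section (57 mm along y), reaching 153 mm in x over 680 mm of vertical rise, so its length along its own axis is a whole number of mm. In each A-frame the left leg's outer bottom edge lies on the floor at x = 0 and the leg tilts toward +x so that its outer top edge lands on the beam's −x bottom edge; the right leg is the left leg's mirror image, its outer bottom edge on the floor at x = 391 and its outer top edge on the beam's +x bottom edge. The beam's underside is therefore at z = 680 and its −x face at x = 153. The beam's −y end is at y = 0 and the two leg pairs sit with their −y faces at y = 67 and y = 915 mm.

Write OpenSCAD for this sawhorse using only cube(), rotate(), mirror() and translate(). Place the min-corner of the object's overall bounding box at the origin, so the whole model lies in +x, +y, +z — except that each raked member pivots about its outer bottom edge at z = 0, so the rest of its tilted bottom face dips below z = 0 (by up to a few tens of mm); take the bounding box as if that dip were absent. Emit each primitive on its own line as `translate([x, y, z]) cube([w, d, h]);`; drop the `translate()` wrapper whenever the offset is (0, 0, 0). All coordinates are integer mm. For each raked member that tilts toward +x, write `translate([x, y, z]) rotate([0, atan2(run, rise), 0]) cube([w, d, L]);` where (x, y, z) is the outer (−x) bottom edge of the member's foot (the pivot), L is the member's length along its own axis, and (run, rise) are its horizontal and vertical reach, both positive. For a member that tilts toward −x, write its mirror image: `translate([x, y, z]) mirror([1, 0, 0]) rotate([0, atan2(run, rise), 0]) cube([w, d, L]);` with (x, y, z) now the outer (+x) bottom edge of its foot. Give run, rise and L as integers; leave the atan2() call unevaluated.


translate([153, 0, 680]) cube([85, 1039, 84]);
translate([0, 67, 0]) rotate([0, atan2(153, 680), 0]) cube([40, 57, 697]);
translate([391, 67, 0]) mirror([1, 0, 0]) rotate([0, atan2(153, 680), 0]) cube([40, 57, 697]);
translate([0, 915, 0]) rotate([0, atan2(153, 680), 0]) cube([40, 57, 697]);
translate([391, 915, 0]) mirror([1, 0, 0]) rotate([0, atan2(153, 680), 0]) cube([40, 57, 697]);
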